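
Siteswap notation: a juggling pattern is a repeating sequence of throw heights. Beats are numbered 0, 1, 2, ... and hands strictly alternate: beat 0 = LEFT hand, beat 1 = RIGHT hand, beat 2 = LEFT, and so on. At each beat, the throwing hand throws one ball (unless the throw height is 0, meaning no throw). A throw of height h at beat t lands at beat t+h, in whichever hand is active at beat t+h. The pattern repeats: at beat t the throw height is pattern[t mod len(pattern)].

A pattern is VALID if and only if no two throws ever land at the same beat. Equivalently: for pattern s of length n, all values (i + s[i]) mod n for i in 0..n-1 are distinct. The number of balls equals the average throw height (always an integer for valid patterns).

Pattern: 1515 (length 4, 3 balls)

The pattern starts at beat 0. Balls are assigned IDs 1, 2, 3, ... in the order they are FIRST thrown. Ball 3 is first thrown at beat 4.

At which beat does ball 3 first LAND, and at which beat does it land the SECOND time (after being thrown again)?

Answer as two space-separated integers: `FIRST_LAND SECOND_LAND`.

Answer: 5 10

Derivation:
Beat 0 (L): throw ball1 h=1 -> lands@1:R; in-air after throw: [b1@1:R]
Beat 1 (R): throw ball1 h=5 -> lands@6:L; in-air after throw: [b1@6:L]
Beat 2 (L): throw ball2 h=1 -> lands@3:R; in-air after throw: [b2@3:R b1@6:L]
Beat 3 (R): throw ball2 h=5 -> lands@8:L; in-air after throw: [b1@6:L b2@8:L]
Beat 4 (L): throw ball3 h=1 -> lands@5:R; in-air after throw: [b3@5:R b1@6:L b2@8:L]
Beat 5 (R): throw ball3 h=5 -> lands@10:L; in-air after throw: [b1@6:L b2@8:L b3@10:L]
Beat 6 (L): throw ball1 h=1 -> lands@7:R; in-air after throw: [b1@7:R b2@8:L b3@10:L]
Beat 7 (R): throw ball1 h=5 -> lands@12:L; in-air after throw: [b2@8:L b3@10:L b1@12:L]
Beat 8 (L): throw ball2 h=1 -> lands@9:R; in-air after throw: [b2@9:R b3@10:L b1@12:L]
Beat 9 (R): throw ball2 h=5 -> lands@14:L; in-air after throw: [b3@10:L b1@12:L b2@14:L]
Beat 10 (L): throw ball3 h=1 -> lands@11:R; in-air after throw: [b3@11:R b1@12:L b2@14:L]
Ball 3: thrown@4 h=1 -> first land @5; rethrown@5 h=5 -> second land @10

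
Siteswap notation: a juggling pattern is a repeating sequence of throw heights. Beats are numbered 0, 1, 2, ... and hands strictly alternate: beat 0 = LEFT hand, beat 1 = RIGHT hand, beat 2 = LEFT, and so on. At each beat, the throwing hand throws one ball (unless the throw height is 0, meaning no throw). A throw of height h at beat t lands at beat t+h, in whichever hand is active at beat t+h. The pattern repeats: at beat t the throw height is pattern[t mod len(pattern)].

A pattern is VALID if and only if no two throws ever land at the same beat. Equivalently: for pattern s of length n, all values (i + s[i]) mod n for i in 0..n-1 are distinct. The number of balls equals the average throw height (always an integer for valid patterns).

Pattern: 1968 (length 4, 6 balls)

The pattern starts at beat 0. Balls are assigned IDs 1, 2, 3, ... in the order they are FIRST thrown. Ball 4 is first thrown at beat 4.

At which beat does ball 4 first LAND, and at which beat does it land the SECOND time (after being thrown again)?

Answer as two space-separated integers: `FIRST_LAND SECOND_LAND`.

Answer: 5 14

Derivation:
Beat 0 (L): throw ball1 h=1 -> lands@1:R; in-air after throw: [b1@1:R]
Beat 1 (R): throw ball1 h=9 -> lands@10:L; in-air after throw: [b1@10:L]
Beat 2 (L): throw ball2 h=6 -> lands@8:L; in-air after throw: [b2@8:L b1@10:L]
Beat 3 (R): throw ball3 h=8 -> lands@11:R; in-air after throw: [b2@8:L b1@10:L b3@11:R]
Beat 4 (L): throw ball4 h=1 -> lands@5:R; in-air after throw: [b4@5:R b2@8:L b1@10:L b3@11:R]
Beat 5 (R): throw ball4 h=9 -> lands@14:L; in-air after throw: [b2@8:L b1@10:L b3@11:R b4@14:L]
Beat 6 (L): throw ball5 h=6 -> lands@12:L; in-air after throw: [b2@8:L b1@10:L b3@11:R b5@12:L b4@14:L]
Beat 7 (R): throw ball6 h=8 -> lands@15:R; in-air after throw: [b2@8:L b1@10:L b3@11:R b5@12:L b4@14:L b6@15:R]
Beat 8 (L): throw ball2 h=1 -> lands@9:R; in-air after throw: [b2@9:R b1@10:L b3@11:R b5@12:L b4@14:L b6@15:R]
Beat 9 (R): throw ball2 h=9 -> lands@18:L; in-air after throw: [b1@10:L b3@11:R b5@12:L b4@14:L b6@15:R b2@18:L]
Beat 10 (L): throw ball1 h=6 -> lands@16:L; in-air after throw: [b3@11:R b5@12:L b4@14:L b6@15:R b1@16:L b2@18:L]
Beat 11 (R): throw ball3 h=8 -> lands@19:R; in-air after throw: [b5@12:L b4@14:L b6@15:R b1@16:L b2@18:L b3@19:R]
Beat 12 (L): throw ball5 h=1 -> lands@13:R; in-air after throw: [b5@13:R b4@14:L b6@15:R b1@16:L b2@18:L b3@19:R]
Beat 13 (R): throw ball5 h=9 -> lands@22:L; in-air after throw: [b4@14:L b6@15:R b1@16:L b2@18:L b3@19:R b5@22:L]
Ball 4: thrown@4 h=1 -> first land @5; rethrown@5 h=9 -> second land @14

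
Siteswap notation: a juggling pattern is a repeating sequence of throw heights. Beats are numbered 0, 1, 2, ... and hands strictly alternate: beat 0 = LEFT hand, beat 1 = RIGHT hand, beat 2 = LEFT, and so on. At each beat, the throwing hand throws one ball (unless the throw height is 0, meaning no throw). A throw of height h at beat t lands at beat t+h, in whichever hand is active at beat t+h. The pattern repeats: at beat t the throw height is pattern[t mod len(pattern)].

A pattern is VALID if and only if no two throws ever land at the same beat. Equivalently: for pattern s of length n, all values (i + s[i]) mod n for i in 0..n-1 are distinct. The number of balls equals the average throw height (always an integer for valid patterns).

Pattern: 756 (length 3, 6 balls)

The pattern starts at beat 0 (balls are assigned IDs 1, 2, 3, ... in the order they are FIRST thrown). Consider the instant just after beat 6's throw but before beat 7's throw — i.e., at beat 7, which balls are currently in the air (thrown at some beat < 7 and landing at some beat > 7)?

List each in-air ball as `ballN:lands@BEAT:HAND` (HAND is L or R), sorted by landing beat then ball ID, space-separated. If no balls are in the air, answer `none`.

Beat 0 (L): throw ball1 h=7 -> lands@7:R; in-air after throw: [b1@7:R]
Beat 1 (R): throw ball2 h=5 -> lands@6:L; in-air after throw: [b2@6:L b1@7:R]
Beat 2 (L): throw ball3 h=6 -> lands@8:L; in-air after throw: [b2@6:L b1@7:R b3@8:L]
Beat 3 (R): throw ball4 h=7 -> lands@10:L; in-air after throw: [b2@6:L b1@7:R b3@8:L b4@10:L]
Beat 4 (L): throw ball5 h=5 -> lands@9:R; in-air after throw: [b2@6:L b1@7:R b3@8:L b5@9:R b4@10:L]
Beat 5 (R): throw ball6 h=6 -> lands@11:R; in-air after throw: [b2@6:L b1@7:R b3@8:L b5@9:R b4@10:L b6@11:R]
Beat 6 (L): throw ball2 h=7 -> lands@13:R; in-air after throw: [b1@7:R b3@8:L b5@9:R b4@10:L b6@11:R b2@13:R]
Beat 7 (R): throw ball1 h=5 -> lands@12:L; in-air after throw: [b3@8:L b5@9:R b4@10:L b6@11:R b1@12:L b2@13:R]

Answer: ball3:lands@8:L ball5:lands@9:R ball4:lands@10:L ball6:lands@11:R ball2:lands@13:R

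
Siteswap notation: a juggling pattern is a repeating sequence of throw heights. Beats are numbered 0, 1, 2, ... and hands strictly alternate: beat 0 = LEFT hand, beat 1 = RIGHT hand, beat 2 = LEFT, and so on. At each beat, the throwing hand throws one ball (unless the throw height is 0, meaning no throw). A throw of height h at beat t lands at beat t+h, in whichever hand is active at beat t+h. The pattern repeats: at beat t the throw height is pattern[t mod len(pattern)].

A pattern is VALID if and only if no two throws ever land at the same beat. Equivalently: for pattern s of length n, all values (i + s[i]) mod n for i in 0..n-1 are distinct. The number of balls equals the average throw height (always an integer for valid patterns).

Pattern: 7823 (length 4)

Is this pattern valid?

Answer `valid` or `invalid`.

Answer: valid

Derivation:
i=0: (i + s[i]) mod n = (0 + 7) mod 4 = 3
i=1: (i + s[i]) mod n = (1 + 8) mod 4 = 1
i=2: (i + s[i]) mod n = (2 + 2) mod 4 = 0
i=3: (i + s[i]) mod n = (3 + 3) mod 4 = 2
Residues: [3, 1, 0, 2], distinct: True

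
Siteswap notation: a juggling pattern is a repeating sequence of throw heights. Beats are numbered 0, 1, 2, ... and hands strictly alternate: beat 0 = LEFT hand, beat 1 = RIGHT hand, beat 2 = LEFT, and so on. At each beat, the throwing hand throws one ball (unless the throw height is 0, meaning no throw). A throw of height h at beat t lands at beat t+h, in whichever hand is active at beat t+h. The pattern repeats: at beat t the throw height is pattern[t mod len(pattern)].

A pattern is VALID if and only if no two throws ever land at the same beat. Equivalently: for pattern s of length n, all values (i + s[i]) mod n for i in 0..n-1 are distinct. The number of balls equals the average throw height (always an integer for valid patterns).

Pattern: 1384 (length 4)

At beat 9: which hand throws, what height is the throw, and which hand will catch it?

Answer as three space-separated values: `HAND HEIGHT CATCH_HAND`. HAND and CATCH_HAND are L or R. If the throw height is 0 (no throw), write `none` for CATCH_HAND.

Beat 9: 9 mod 2 = 1, so hand = R
Throw height = pattern[9 mod 4] = pattern[1] = 3
Lands at beat 9+3=12, 12 mod 2 = 0, so catch hand = L

Answer: R 3 L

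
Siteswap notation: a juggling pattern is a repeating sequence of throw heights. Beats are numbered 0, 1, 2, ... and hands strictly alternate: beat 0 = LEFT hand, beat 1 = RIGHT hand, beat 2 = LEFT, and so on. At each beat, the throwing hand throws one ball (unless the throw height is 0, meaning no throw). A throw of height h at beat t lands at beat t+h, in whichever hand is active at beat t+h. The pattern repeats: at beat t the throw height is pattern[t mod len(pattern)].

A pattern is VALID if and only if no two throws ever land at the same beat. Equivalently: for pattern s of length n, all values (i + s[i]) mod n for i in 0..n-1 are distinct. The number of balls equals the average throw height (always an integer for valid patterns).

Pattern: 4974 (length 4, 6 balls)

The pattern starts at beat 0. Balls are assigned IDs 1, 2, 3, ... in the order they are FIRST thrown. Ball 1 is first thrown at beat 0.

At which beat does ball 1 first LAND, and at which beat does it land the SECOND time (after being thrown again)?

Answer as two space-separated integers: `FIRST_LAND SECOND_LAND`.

Answer: 4 8

Derivation:
Beat 0 (L): throw ball1 h=4 -> lands@4:L; in-air after throw: [b1@4:L]
Beat 1 (R): throw ball2 h=9 -> lands@10:L; in-air after throw: [b1@4:L b2@10:L]
Beat 2 (L): throw ball3 h=7 -> lands@9:R; in-air after throw: [b1@4:L b3@9:R b2@10:L]
Beat 3 (R): throw ball4 h=4 -> lands@7:R; in-air after throw: [b1@4:L b4@7:R b3@9:R b2@10:L]
Beat 4 (L): throw ball1 h=4 -> lands@8:L; in-air after throw: [b4@7:R b1@8:L b3@9:R b2@10:L]
Beat 5 (R): throw ball5 h=9 -> lands@14:L; in-air after throw: [b4@7:R b1@8:L b3@9:R b2@10:L b5@14:L]
Beat 6 (L): throw ball6 h=7 -> lands@13:R; in-air after throw: [b4@7:R b1@8:L b3@9:R b2@10:L b6@13:R b5@14:L]
Beat 7 (R): throw ball4 h=4 -> lands@11:R; in-air after throw: [b1@8:L b3@9:R b2@10:L b4@11:R b6@13:R b5@14:L]
Beat 8 (L): throw ball1 h=4 -> lands@12:L; in-air after throw: [b3@9:R b2@10:L b4@11:R b1@12:L b6@13:R b5@14:L]
Ball 1: thrown@0 h=4 -> first land @4; rethrown@4 h=4 -> second land @8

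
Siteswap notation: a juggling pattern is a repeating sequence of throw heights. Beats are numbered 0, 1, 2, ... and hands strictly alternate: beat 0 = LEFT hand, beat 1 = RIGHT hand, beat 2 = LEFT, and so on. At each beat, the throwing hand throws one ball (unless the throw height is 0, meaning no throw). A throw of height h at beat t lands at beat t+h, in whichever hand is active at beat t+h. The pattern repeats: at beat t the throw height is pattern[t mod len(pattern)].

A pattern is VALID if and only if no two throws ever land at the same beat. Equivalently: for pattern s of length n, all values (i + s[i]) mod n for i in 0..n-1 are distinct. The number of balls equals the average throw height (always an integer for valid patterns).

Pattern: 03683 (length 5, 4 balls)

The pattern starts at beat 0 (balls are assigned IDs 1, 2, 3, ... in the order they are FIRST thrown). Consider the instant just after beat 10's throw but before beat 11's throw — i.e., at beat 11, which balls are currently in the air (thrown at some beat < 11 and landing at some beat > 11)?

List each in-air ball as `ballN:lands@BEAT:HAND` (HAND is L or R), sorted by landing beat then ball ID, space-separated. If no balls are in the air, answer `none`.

Beat 1 (R): throw ball1 h=3 -> lands@4:L; in-air after throw: [b1@4:L]
Beat 2 (L): throw ball2 h=6 -> lands@8:L; in-air after throw: [b1@4:L b2@8:L]
Beat 3 (R): throw ball3 h=8 -> lands@11:R; in-air after throw: [b1@4:L b2@8:L b3@11:R]
Beat 4 (L): throw ball1 h=3 -> lands@7:R; in-air after throw: [b1@7:R b2@8:L b3@11:R]
Beat 6 (L): throw ball4 h=3 -> lands@9:R; in-air after throw: [b1@7:R b2@8:L b4@9:R b3@11:R]
Beat 7 (R): throw ball1 h=6 -> lands@13:R; in-air after throw: [b2@8:L b4@9:R b3@11:R b1@13:R]
Beat 8 (L): throw ball2 h=8 -> lands@16:L; in-air after throw: [b4@9:R b3@11:R b1@13:R b2@16:L]
Beat 9 (R): throw ball4 h=3 -> lands@12:L; in-air after throw: [b3@11:R b4@12:L b1@13:R b2@16:L]
Beat 11 (R): throw ball3 h=3 -> lands@14:L; in-air after throw: [b4@12:L b1@13:R b3@14:L b2@16:L]

Answer: ball4:lands@12:L ball1:lands@13:R ball2:lands@16:L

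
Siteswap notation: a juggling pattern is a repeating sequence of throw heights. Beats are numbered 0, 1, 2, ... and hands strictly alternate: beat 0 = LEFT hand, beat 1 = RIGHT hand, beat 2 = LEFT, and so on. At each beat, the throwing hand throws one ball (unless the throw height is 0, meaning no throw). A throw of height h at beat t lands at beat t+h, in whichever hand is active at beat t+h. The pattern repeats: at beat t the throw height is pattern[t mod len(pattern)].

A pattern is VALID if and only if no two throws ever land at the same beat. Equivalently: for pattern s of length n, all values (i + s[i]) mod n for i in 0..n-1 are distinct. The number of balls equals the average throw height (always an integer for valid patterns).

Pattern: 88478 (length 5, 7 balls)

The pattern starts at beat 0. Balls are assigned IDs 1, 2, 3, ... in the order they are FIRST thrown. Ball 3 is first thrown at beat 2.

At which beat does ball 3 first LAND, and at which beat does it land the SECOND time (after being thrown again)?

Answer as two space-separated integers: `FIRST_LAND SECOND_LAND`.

Beat 0 (L): throw ball1 h=8 -> lands@8:L; in-air after throw: [b1@8:L]
Beat 1 (R): throw ball2 h=8 -> lands@9:R; in-air after throw: [b1@8:L b2@9:R]
Beat 2 (L): throw ball3 h=4 -> lands@6:L; in-air after throw: [b3@6:L b1@8:L b2@9:R]
Beat 3 (R): throw ball4 h=7 -> lands@10:L; in-air after throw: [b3@6:L b1@8:L b2@9:R b4@10:L]
Beat 4 (L): throw ball5 h=8 -> lands@12:L; in-air after throw: [b3@6:L b1@8:L b2@9:R b4@10:L b5@12:L]
Beat 5 (R): throw ball6 h=8 -> lands@13:R; in-air after throw: [b3@6:L b1@8:L b2@9:R b4@10:L b5@12:L b6@13:R]
Beat 6 (L): throw ball3 h=8 -> lands@14:L; in-air after throw: [b1@8:L b2@9:R b4@10:L b5@12:L b6@13:R b3@14:L]
Beat 7 (R): throw ball7 h=4 -> lands@11:R; in-air after throw: [b1@8:L b2@9:R b4@10:L b7@11:R b5@12:L b6@13:R b3@14:L]
Beat 8 (L): throw ball1 h=7 -> lands@15:R; in-air after throw: [b2@9:R b4@10:L b7@11:R b5@12:L b6@13:R b3@14:L b1@15:R]
Beat 9 (R): throw ball2 h=8 -> lands@17:R; in-air after throw: [b4@10:L b7@11:R b5@12:L b6@13:R b3@14:L b1@15:R b2@17:R]
Beat 10 (L): throw ball4 h=8 -> lands@18:L; in-air after throw: [b7@11:R b5@12:L b6@13:R b3@14:L b1@15:R b2@17:R b4@18:L]
Beat 11 (R): throw ball7 h=8 -> lands@19:R; in-air after throw: [b5@12:L b6@13:R b3@14:L b1@15:R b2@17:R b4@18:L b7@19:R]
Beat 12 (L): throw ball5 h=4 -> lands@16:L; in-air after throw: [b6@13:R b3@14:L b1@15:R b5@16:L b2@17:R b4@18:L b7@19:R]
Beat 13 (R): throw ball6 h=7 -> lands@20:L; in-air after throw: [b3@14:L b1@15:R b5@16:L b2@17:R b4@18:L b7@19:R b6@20:L]
Beat 14 (L): throw ball3 h=8 -> lands@22:L; in-air after throw: [b1@15:R b5@16:L b2@17:R b4@18:L b7@19:R b6@20:L b3@22:L]
Ball 3: thrown@2 h=4 -> first land @6; rethrown@6 h=8 -> second land @14

Answer: 6 14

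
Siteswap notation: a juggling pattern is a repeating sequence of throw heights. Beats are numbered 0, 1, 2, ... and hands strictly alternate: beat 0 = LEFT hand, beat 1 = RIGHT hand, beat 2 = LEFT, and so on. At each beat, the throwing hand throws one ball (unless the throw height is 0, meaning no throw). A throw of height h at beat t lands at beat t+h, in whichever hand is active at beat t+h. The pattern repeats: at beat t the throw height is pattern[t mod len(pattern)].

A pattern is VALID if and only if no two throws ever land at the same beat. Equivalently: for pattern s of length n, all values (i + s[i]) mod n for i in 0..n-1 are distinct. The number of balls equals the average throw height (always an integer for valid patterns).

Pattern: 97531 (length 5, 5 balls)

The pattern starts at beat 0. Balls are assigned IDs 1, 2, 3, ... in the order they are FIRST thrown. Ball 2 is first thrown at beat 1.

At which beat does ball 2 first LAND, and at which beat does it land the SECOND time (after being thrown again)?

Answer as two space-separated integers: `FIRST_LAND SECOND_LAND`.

Beat 0 (L): throw ball1 h=9 -> lands@9:R; in-air after throw: [b1@9:R]
Beat 1 (R): throw ball2 h=7 -> lands@8:L; in-air after throw: [b2@8:L b1@9:R]
Beat 2 (L): throw ball3 h=5 -> lands@7:R; in-air after throw: [b3@7:R b2@8:L b1@9:R]
Beat 3 (R): throw ball4 h=3 -> lands@6:L; in-air after throw: [b4@6:L b3@7:R b2@8:L b1@9:R]
Beat 4 (L): throw ball5 h=1 -> lands@5:R; in-air after throw: [b5@5:R b4@6:L b3@7:R b2@8:L b1@9:R]
Beat 5 (R): throw ball5 h=9 -> lands@14:L; in-air after throw: [b4@6:L b3@7:R b2@8:L b1@9:R b5@14:L]
Beat 6 (L): throw ball4 h=7 -> lands@13:R; in-air after throw: [b3@7:R b2@8:L b1@9:R b4@13:R b5@14:L]
Beat 7 (R): throw ball3 h=5 -> lands@12:L; in-air after throw: [b2@8:L b1@9:R b3@12:L b4@13:R b5@14:L]
Beat 8 (L): throw ball2 h=3 -> lands@11:R; in-air after throw: [b1@9:R b2@11:R b3@12:L b4@13:R b5@14:L]
Beat 9 (R): throw ball1 h=1 -> lands@10:L; in-air after throw: [b1@10:L b2@11:R b3@12:L b4@13:R b5@14:L]
Beat 10 (L): throw ball1 h=9 -> lands@19:R; in-air after throw: [b2@11:R b3@12:L b4@13:R b5@14:L b1@19:R]
Beat 11 (R): throw ball2 h=7 -> lands@18:L; in-air after throw: [b3@12:L b4@13:R b5@14:L b2@18:L b1@19:R]
Ball 2: thrown@1 h=7 -> first land @8; rethrown@8 h=3 -> second land @11

Answer: 8 11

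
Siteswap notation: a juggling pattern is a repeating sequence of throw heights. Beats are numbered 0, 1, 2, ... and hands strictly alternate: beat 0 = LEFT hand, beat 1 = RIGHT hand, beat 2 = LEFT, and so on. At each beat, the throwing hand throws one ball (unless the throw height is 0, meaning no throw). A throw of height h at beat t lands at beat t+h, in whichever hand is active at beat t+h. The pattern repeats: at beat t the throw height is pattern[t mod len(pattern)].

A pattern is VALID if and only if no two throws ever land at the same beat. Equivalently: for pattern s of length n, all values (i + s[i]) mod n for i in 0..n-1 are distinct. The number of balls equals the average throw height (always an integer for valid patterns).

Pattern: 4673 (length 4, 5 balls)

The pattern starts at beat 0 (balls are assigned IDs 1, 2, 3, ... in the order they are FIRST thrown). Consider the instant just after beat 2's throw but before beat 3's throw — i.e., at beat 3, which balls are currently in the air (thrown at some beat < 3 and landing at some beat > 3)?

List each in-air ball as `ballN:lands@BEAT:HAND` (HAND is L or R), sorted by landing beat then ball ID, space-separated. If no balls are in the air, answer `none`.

Answer: ball1:lands@4:L ball2:lands@7:R ball3:lands@9:R

Derivation:
Beat 0 (L): throw ball1 h=4 -> lands@4:L; in-air after throw: [b1@4:L]
Beat 1 (R): throw ball2 h=6 -> lands@7:R; in-air after throw: [b1@4:L b2@7:R]
Beat 2 (L): throw ball3 h=7 -> lands@9:R; in-air after throw: [b1@4:L b2@7:R b3@9:R]
Beat 3 (R): throw ball4 h=3 -> lands@6:L; in-air after throw: [b1@4:L b4@6:L b2@7:R b3@9:R]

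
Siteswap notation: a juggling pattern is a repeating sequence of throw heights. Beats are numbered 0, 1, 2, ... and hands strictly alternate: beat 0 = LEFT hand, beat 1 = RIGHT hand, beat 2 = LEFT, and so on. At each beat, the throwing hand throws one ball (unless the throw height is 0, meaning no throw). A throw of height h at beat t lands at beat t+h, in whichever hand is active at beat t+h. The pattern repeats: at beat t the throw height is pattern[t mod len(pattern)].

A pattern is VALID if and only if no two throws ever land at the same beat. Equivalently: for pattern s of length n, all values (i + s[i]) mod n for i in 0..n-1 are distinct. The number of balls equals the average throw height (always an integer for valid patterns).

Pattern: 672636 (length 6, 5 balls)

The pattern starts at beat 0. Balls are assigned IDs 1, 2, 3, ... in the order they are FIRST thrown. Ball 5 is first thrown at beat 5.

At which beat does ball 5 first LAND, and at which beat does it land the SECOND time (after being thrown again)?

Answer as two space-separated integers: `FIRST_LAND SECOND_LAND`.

Beat 0 (L): throw ball1 h=6 -> lands@6:L; in-air after throw: [b1@6:L]
Beat 1 (R): throw ball2 h=7 -> lands@8:L; in-air after throw: [b1@6:L b2@8:L]
Beat 2 (L): throw ball3 h=2 -> lands@4:L; in-air after throw: [b3@4:L b1@6:L b2@8:L]
Beat 3 (R): throw ball4 h=6 -> lands@9:R; in-air after throw: [b3@4:L b1@6:L b2@8:L b4@9:R]
Beat 4 (L): throw ball3 h=3 -> lands@7:R; in-air after throw: [b1@6:L b3@7:R b2@8:L b4@9:R]
Beat 5 (R): throw ball5 h=6 -> lands@11:R; in-air after throw: [b1@6:L b3@7:R b2@8:L b4@9:R b5@11:R]
Beat 6 (L): throw ball1 h=6 -> lands@12:L; in-air after throw: [b3@7:R b2@8:L b4@9:R b5@11:R b1@12:L]
Beat 7 (R): throw ball3 h=7 -> lands@14:L; in-air after throw: [b2@8:L b4@9:R b5@11:R b1@12:L b3@14:L]
Beat 8 (L): throw ball2 h=2 -> lands@10:L; in-air after throw: [b4@9:R b2@10:L b5@11:R b1@12:L b3@14:L]
Beat 9 (R): throw ball4 h=6 -> lands@15:R; in-air after throw: [b2@10:L b5@11:R b1@12:L b3@14:L b4@15:R]
Beat 10 (L): throw ball2 h=3 -> lands@13:R; in-air after throw: [b5@11:R b1@12:L b2@13:R b3@14:L b4@15:R]
Beat 11 (R): throw ball5 h=6 -> lands@17:R; in-air after throw: [b1@12:L b2@13:R b3@14:L b4@15:R b5@17:R]
Beat 12 (L): throw ball1 h=6 -> lands@18:L; in-air after throw: [b2@13:R b3@14:L b4@15:R b5@17:R b1@18:L]
Beat 13 (R): throw ball2 h=7 -> lands@20:L; in-air after throw: [b3@14:L b4@15:R b5@17:R b1@18:L b2@20:L]
Ball 5: thrown@5 h=6 -> first land @11; rethrown@11 h=6 -> second land @17

Answer: 11 17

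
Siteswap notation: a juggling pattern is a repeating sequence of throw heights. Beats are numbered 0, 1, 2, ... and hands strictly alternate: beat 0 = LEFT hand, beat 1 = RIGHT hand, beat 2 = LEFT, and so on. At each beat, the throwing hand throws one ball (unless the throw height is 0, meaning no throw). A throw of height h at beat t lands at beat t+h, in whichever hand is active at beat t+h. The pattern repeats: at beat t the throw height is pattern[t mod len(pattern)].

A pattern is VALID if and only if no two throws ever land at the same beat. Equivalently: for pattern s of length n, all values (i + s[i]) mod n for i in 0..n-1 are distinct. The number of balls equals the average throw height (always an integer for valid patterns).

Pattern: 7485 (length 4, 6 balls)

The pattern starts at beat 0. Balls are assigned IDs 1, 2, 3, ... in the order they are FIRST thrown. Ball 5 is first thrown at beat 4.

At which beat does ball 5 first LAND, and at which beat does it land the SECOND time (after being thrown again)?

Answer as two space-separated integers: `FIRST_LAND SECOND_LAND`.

Answer: 11 16

Derivation:
Beat 0 (L): throw ball1 h=7 -> lands@7:R; in-air after throw: [b1@7:R]
Beat 1 (R): throw ball2 h=4 -> lands@5:R; in-air after throw: [b2@5:R b1@7:R]
Beat 2 (L): throw ball3 h=8 -> lands@10:L; in-air after throw: [b2@5:R b1@7:R b3@10:L]
Beat 3 (R): throw ball4 h=5 -> lands@8:L; in-air after throw: [b2@5:R b1@7:R b4@8:L b3@10:L]
Beat 4 (L): throw ball5 h=7 -> lands@11:R; in-air after throw: [b2@5:R b1@7:R b4@8:L b3@10:L b5@11:R]
Beat 5 (R): throw ball2 h=4 -> lands@9:R; in-air after throw: [b1@7:R b4@8:L b2@9:R b3@10:L b5@11:R]
Beat 6 (L): throw ball6 h=8 -> lands@14:L; in-air after throw: [b1@7:R b4@8:L b2@9:R b3@10:L b5@11:R b6@14:L]
Beat 7 (R): throw ball1 h=5 -> lands@12:L; in-air after throw: [b4@8:L b2@9:R b3@10:L b5@11:R b1@12:L b6@14:L]
Beat 8 (L): throw ball4 h=7 -> lands@15:R; in-air after throw: [b2@9:R b3@10:L b5@11:R b1@12:L b6@14:L b4@15:R]
Beat 9 (R): throw ball2 h=4 -> lands@13:R; in-air after throw: [b3@10:L b5@11:R b1@12:L b2@13:R b6@14:L b4@15:R]
Beat 10 (L): throw ball3 h=8 -> lands@18:L; in-air after throw: [b5@11:R b1@12:L b2@13:R b6@14:L b4@15:R b3@18:L]
Beat 11 (R): throw ball5 h=5 -> lands@16:L; in-air after throw: [b1@12:L b2@13:R b6@14:L b4@15:R b5@16:L b3@18:L]
Beat 12 (L): throw ball1 h=7 -> lands@19:R; in-air after throw: [b2@13:R b6@14:L b4@15:R b5@16:L b3@18:L b1@19:R]
Beat 13 (R): throw ball2 h=4 -> lands@17:R; in-air after throw: [b6@14:L b4@15:R b5@16:L b2@17:R b3@18:L b1@19:R]
Beat 14 (L): throw ball6 h=8 -> lands@22:L; in-air after throw: [b4@15:R b5@16:L b2@17:R b3@18:L b1@19:R b6@22:L]
Beat 15 (R): throw ball4 h=5 -> lands@20:L; in-air after throw: [b5@16:L b2@17:R b3@18:L b1@19:R b4@20:L b6@22:L]
Beat 16 (L): throw ball5 h=7 -> lands@23:R; in-air after throw: [b2@17:R b3@18:L b1@19:R b4@20:L b6@22:L b5@23:R]
Ball 5: thrown@4 h=7 -> first land @11; rethrown@11 h=5 -> second land @16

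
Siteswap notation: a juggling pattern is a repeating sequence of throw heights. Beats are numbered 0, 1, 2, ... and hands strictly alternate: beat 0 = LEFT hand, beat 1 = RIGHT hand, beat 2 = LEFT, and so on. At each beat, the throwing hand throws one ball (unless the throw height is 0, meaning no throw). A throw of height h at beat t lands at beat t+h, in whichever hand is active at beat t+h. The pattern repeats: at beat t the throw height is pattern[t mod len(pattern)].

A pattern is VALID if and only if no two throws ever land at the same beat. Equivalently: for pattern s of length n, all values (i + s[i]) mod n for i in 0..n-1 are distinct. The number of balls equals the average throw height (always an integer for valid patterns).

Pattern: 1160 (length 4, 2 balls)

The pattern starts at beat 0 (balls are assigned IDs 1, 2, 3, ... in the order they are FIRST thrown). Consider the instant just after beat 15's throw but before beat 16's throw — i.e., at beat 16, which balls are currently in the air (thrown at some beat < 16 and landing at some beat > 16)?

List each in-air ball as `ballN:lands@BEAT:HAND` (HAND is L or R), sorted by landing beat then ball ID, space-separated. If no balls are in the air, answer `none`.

Answer: ball2:lands@20:L

Derivation:
Beat 0 (L): throw ball1 h=1 -> lands@1:R; in-air after throw: [b1@1:R]
Beat 1 (R): throw ball1 h=1 -> lands@2:L; in-air after throw: [b1@2:L]
Beat 2 (L): throw ball1 h=6 -> lands@8:L; in-air after throw: [b1@8:L]
Beat 4 (L): throw ball2 h=1 -> lands@5:R; in-air after throw: [b2@5:R b1@8:L]
Beat 5 (R): throw ball2 h=1 -> lands@6:L; in-air after throw: [b2@6:L b1@8:L]
Beat 6 (L): throw ball2 h=6 -> lands@12:L; in-air after throw: [b1@8:L b2@12:L]
Beat 8 (L): throw ball1 h=1 -> lands@9:R; in-air after throw: [b1@9:R b2@12:L]
Beat 9 (R): throw ball1 h=1 -> lands@10:L; in-air after throw: [b1@10:L b2@12:L]
Beat 10 (L): throw ball1 h=6 -> lands@16:L; in-air after throw: [b2@12:L b1@16:L]
Beat 12 (L): throw ball2 h=1 -> lands@13:R; in-air after throw: [b2@13:R b1@16:L]
Beat 13 (R): throw ball2 h=1 -> lands@14:L; in-air after throw: [b2@14:L b1@16:L]
Beat 14 (L): throw ball2 h=6 -> lands@20:L; in-air after throw: [b1@16:L b2@20:L]
Beat 16 (L): throw ball1 h=1 -> lands@17:R; in-air after throw: [b1@17:R b2@20:L]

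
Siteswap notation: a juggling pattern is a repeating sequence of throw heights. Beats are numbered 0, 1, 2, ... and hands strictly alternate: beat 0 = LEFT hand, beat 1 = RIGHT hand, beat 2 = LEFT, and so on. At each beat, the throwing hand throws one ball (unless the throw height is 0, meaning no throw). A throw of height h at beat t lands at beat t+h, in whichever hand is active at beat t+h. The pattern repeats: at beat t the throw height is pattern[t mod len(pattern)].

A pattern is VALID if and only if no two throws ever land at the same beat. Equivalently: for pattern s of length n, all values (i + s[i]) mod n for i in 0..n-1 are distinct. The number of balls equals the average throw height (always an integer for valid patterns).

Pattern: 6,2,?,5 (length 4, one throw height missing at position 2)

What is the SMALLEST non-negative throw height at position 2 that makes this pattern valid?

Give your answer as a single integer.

i=0: (0 + 6) mod 4 = 2
i=1: (1 + 2) mod 4 = 3
i=2: s[i]=? (unknown)
i=3: (3 + 5) mod 4 = 0
Known residues: [0, 2, 3]; need a permutation of 0..3, so missing residue r = 1
Need (2 + s) mod 4 = 1; smallest s = (1 - 2) mod 4 = 3

Answer: 3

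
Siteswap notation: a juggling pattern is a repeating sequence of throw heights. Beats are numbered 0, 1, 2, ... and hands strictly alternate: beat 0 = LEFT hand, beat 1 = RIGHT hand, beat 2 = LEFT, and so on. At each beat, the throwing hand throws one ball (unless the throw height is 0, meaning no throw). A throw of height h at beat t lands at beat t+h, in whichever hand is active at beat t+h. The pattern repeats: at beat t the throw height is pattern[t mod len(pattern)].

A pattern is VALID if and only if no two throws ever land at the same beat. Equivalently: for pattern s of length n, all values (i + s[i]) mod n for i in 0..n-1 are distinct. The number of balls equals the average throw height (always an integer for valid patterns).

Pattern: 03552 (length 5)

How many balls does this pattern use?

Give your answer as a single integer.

Pattern = [0, 3, 5, 5, 2], length n = 5
  position 0: throw height = 0, running sum = 0
  position 1: throw height = 3, running sum = 3
  position 2: throw height = 5, running sum = 8
  position 3: throw height = 5, running sum = 13
  position 4: throw height = 2, running sum = 15
Total sum = 15; balls = sum / n = 15 / 5 = 3

Answer: 3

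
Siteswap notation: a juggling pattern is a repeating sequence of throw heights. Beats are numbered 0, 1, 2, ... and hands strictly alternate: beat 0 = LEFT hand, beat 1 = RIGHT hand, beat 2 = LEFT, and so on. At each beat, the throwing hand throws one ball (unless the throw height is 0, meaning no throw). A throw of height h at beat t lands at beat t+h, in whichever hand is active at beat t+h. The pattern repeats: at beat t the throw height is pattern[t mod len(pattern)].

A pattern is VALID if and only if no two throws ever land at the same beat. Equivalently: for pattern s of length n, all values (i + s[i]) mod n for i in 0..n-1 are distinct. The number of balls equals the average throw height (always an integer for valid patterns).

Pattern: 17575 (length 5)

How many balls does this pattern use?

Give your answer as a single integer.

Answer: 5

Derivation:
Pattern = [1, 7, 5, 7, 5], length n = 5
  position 0: throw height = 1, running sum = 1
  position 1: throw height = 7, running sum = 8
  position 2: throw height = 5, running sum = 13
  position 3: throw height = 7, running sum = 20
  position 4: throw height = 5, running sum = 25
Total sum = 25; balls = sum / n = 25 / 5 = 5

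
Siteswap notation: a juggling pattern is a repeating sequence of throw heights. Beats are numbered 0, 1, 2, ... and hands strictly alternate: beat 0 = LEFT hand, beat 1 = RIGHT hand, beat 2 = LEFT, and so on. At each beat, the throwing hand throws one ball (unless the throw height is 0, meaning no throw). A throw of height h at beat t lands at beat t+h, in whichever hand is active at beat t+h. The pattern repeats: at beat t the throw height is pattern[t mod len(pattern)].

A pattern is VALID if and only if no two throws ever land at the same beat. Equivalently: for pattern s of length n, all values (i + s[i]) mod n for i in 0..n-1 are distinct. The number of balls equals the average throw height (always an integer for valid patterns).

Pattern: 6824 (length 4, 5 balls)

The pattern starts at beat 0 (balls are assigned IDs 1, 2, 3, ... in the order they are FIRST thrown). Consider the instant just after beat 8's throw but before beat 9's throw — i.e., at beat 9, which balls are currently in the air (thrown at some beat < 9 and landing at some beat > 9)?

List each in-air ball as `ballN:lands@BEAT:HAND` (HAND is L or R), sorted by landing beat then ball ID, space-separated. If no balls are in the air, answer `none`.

Beat 0 (L): throw ball1 h=6 -> lands@6:L; in-air after throw: [b1@6:L]
Beat 1 (R): throw ball2 h=8 -> lands@9:R; in-air after throw: [b1@6:L b2@9:R]
Beat 2 (L): throw ball3 h=2 -> lands@4:L; in-air after throw: [b3@4:L b1@6:L b2@9:R]
Beat 3 (R): throw ball4 h=4 -> lands@7:R; in-air after throw: [b3@4:L b1@6:L b4@7:R b2@9:R]
Beat 4 (L): throw ball3 h=6 -> lands@10:L; in-air after throw: [b1@6:L b4@7:R b2@9:R b3@10:L]
Beat 5 (R): throw ball5 h=8 -> lands@13:R; in-air after throw: [b1@6:L b4@7:R b2@9:R b3@10:L b5@13:R]
Beat 6 (L): throw ball1 h=2 -> lands@8:L; in-air after throw: [b4@7:R b1@8:L b2@9:R b3@10:L b5@13:R]
Beat 7 (R): throw ball4 h=4 -> lands@11:R; in-air after throw: [b1@8:L b2@9:R b3@10:L b4@11:R b5@13:R]
Beat 8 (L): throw ball1 h=6 -> lands@14:L; in-air after throw: [b2@9:R b3@10:L b4@11:R b5@13:R b1@14:L]
Beat 9 (R): throw ball2 h=8 -> lands@17:R; in-air after throw: [b3@10:L b4@11:R b5@13:R b1@14:L b2@17:R]

Answer: ball3:lands@10:L ball4:lands@11:R ball5:lands@13:R ball1:lands@14:L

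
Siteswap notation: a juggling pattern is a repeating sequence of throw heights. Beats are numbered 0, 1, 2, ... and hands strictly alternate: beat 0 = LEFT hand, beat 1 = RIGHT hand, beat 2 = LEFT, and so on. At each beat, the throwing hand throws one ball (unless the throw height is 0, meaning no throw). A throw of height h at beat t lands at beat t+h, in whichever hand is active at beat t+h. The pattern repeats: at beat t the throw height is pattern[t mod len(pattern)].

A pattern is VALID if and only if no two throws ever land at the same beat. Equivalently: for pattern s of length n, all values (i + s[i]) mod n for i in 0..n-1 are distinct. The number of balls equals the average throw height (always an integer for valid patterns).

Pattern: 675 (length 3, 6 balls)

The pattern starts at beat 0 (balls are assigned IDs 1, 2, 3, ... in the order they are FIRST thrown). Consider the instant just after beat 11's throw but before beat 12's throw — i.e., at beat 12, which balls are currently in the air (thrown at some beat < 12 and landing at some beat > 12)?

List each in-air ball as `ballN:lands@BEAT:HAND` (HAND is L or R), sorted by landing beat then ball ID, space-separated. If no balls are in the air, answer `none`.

Beat 0 (L): throw ball1 h=6 -> lands@6:L; in-air after throw: [b1@6:L]
Beat 1 (R): throw ball2 h=7 -> lands@8:L; in-air after throw: [b1@6:L b2@8:L]
Beat 2 (L): throw ball3 h=5 -> lands@7:R; in-air after throw: [b1@6:L b3@7:R b2@8:L]
Beat 3 (R): throw ball4 h=6 -> lands@9:R; in-air after throw: [b1@6:L b3@7:R b2@8:L b4@9:R]
Beat 4 (L): throw ball5 h=7 -> lands@11:R; in-air after throw: [b1@6:L b3@7:R b2@8:L b4@9:R b5@11:R]
Beat 5 (R): throw ball6 h=5 -> lands@10:L; in-air after throw: [b1@6:L b3@7:R b2@8:L b4@9:R b6@10:L b5@11:R]
Beat 6 (L): throw ball1 h=6 -> lands@12:L; in-air after throw: [b3@7:R b2@8:L b4@9:R b6@10:L b5@11:R b1@12:L]
Beat 7 (R): throw ball3 h=7 -> lands@14:L; in-air after throw: [b2@8:L b4@9:R b6@10:L b5@11:R b1@12:L b3@14:L]
Beat 8 (L): throw ball2 h=5 -> lands@13:R; in-air after throw: [b4@9:R b6@10:L b5@11:R b1@12:L b2@13:R b3@14:L]
Beat 9 (R): throw ball4 h=6 -> lands@15:R; in-air after throw: [b6@10:L b5@11:R b1@12:L b2@13:R b3@14:L b4@15:R]
Beat 10 (L): throw ball6 h=7 -> lands@17:R; in-air after throw: [b5@11:R b1@12:L b2@13:R b3@14:L b4@15:R b6@17:R]
Beat 11 (R): throw ball5 h=5 -> lands@16:L; in-air after throw: [b1@12:L b2@13:R b3@14:L b4@15:R b5@16:L b6@17:R]
Beat 12 (L): throw ball1 h=6 -> lands@18:L; in-air after throw: [b2@13:R b3@14:L b4@15:R b5@16:L b6@17:R b1@18:L]

Answer: ball2:lands@13:R ball3:lands@14:L ball4:lands@15:R ball5:lands@16:L ball6:lands@17:R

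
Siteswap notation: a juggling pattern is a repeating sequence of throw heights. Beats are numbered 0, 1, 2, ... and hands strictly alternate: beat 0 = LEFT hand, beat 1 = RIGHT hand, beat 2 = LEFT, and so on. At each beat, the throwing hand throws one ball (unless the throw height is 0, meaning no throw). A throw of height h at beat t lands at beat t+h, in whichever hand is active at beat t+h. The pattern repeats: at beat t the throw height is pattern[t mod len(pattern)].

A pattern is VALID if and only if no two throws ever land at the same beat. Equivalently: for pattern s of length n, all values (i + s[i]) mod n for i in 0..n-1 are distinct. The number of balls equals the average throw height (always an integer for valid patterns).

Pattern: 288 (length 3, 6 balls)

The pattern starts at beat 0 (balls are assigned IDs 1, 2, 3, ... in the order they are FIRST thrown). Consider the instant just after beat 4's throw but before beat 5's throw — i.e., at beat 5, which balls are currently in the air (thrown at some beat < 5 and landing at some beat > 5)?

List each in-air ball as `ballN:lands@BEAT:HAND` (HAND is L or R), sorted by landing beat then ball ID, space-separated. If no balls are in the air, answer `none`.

Answer: ball2:lands@9:R ball1:lands@10:L ball4:lands@12:L

Derivation:
Beat 0 (L): throw ball1 h=2 -> lands@2:L; in-air after throw: [b1@2:L]
Beat 1 (R): throw ball2 h=8 -> lands@9:R; in-air after throw: [b1@2:L b2@9:R]
Beat 2 (L): throw ball1 h=8 -> lands@10:L; in-air after throw: [b2@9:R b1@10:L]
Beat 3 (R): throw ball3 h=2 -> lands@5:R; in-air after throw: [b3@5:R b2@9:R b1@10:L]
Beat 4 (L): throw ball4 h=8 -> lands@12:L; in-air after throw: [b3@5:R b2@9:R b1@10:L b4@12:L]
Beat 5 (R): throw ball3 h=8 -> lands@13:R; in-air after throw: [b2@9:R b1@10:L b4@12:L b3@13:R]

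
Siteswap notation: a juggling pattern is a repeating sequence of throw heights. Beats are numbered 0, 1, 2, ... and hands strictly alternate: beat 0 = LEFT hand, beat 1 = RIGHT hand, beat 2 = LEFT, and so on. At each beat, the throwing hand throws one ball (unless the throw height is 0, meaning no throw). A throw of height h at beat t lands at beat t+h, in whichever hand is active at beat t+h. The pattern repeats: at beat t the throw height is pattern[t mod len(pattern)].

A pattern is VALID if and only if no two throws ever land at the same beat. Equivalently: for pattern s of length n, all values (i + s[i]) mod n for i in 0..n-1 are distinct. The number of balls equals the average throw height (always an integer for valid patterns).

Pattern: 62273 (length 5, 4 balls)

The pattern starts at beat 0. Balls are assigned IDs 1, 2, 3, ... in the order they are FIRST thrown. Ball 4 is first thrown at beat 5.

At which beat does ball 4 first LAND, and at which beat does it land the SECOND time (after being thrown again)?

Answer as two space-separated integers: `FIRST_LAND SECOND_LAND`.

Beat 0 (L): throw ball1 h=6 -> lands@6:L; in-air after throw: [b1@6:L]
Beat 1 (R): throw ball2 h=2 -> lands@3:R; in-air after throw: [b2@3:R b1@6:L]
Beat 2 (L): throw ball3 h=2 -> lands@4:L; in-air after throw: [b2@3:R b3@4:L b1@6:L]
Beat 3 (R): throw ball2 h=7 -> lands@10:L; in-air after throw: [b3@4:L b1@6:L b2@10:L]
Beat 4 (L): throw ball3 h=3 -> lands@7:R; in-air after throw: [b1@6:L b3@7:R b2@10:L]
Beat 5 (R): throw ball4 h=6 -> lands@11:R; in-air after throw: [b1@6:L b3@7:R b2@10:L b4@11:R]
Beat 6 (L): throw ball1 h=2 -> lands@8:L; in-air after throw: [b3@7:R b1@8:L b2@10:L b4@11:R]
Beat 7 (R): throw ball3 h=2 -> lands@9:R; in-air after throw: [b1@8:L b3@9:R b2@10:L b4@11:R]
Beat 8 (L): throw ball1 h=7 -> lands@15:R; in-air after throw: [b3@9:R b2@10:L b4@11:R b1@15:R]
Beat 9 (R): throw ball3 h=3 -> lands@12:L; in-air after throw: [b2@10:L b4@11:R b3@12:L b1@15:R]
Beat 10 (L): throw ball2 h=6 -> lands@16:L; in-air after throw: [b4@11:R b3@12:L b1@15:R b2@16:L]
Beat 11 (R): throw ball4 h=2 -> lands@13:R; in-air after throw: [b3@12:L b4@13:R b1@15:R b2@16:L]
Beat 12 (L): throw ball3 h=2 -> lands@14:L; in-air after throw: [b4@13:R b3@14:L b1@15:R b2@16:L]
Beat 13 (R): throw ball4 h=7 -> lands@20:L; in-air after throw: [b3@14:L b1@15:R b2@16:L b4@20:L]
Ball 4: thrown@5 h=6 -> first land @11; rethrown@11 h=2 -> second land @13

Answer: 11 13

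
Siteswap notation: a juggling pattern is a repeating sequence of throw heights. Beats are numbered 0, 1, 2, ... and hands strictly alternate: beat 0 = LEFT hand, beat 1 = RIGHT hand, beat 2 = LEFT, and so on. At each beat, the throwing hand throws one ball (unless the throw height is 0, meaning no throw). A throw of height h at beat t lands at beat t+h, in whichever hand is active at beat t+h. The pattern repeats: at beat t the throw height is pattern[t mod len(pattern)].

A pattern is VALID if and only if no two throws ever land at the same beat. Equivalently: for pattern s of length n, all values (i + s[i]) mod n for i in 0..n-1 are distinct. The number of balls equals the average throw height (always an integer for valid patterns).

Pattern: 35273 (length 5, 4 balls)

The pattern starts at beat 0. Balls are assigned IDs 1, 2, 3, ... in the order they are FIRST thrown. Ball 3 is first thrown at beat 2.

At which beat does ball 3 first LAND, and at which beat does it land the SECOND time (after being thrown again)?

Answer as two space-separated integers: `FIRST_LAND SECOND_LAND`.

Beat 0 (L): throw ball1 h=3 -> lands@3:R; in-air after throw: [b1@3:R]
Beat 1 (R): throw ball2 h=5 -> lands@6:L; in-air after throw: [b1@3:R b2@6:L]
Beat 2 (L): throw ball3 h=2 -> lands@4:L; in-air after throw: [b1@3:R b3@4:L b2@6:L]
Beat 3 (R): throw ball1 h=7 -> lands@10:L; in-air after throw: [b3@4:L b2@6:L b1@10:L]
Beat 4 (L): throw ball3 h=3 -> lands@7:R; in-air after throw: [b2@6:L b3@7:R b1@10:L]
Beat 5 (R): throw ball4 h=3 -> lands@8:L; in-air after throw: [b2@6:L b3@7:R b4@8:L b1@10:L]
Beat 6 (L): throw ball2 h=5 -> lands@11:R; in-air after throw: [b3@7:R b4@8:L b1@10:L b2@11:R]
Beat 7 (R): throw ball3 h=2 -> lands@9:R; in-air after throw: [b4@8:L b3@9:R b1@10:L b2@11:R]
Ball 3: thrown@2 h=2 -> first land @4; rethrown@4 h=3 -> second land @7

Answer: 4 7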